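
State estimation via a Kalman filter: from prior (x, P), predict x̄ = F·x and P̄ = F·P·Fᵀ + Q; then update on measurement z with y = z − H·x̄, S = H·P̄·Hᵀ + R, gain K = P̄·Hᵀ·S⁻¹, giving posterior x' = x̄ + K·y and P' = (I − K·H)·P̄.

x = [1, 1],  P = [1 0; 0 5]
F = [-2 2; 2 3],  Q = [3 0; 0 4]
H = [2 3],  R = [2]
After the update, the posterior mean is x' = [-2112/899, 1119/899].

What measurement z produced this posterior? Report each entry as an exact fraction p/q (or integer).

z = [-1]

x̄ = F·x = [0, 5]
P̄ = F·P·Fᵀ + Q = [27 26; 26 53]
S = H·P̄·Hᵀ + R = [899]
K = P̄·Hᵀ·S⁻¹ = [132/899; 211/899]
x' − x̄ = [-2112/899, -3376/899] = K·y
y = (KᵀK)⁻¹·Kᵀ·(x' − x̄) = [-16]
z = y + H·x̄ = [-16] + [15] = [-1]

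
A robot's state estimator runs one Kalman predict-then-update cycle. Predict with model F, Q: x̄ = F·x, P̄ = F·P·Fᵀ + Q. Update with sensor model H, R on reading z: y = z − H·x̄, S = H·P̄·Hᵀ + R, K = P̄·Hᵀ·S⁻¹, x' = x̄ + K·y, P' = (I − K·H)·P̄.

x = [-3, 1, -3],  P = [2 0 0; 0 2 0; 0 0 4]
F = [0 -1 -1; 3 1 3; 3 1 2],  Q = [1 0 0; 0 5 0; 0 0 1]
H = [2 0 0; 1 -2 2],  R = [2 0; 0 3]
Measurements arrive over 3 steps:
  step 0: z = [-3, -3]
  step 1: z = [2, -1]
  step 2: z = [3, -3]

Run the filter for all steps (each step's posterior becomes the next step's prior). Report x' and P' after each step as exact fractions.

step 0: x̄ = F·x = [2, -17, -14]
step 0: P̄ = F·P·Fᵀ + Q = [7 -14 -10; -14 61 44; -10 44 37]
step 0: y = z − H·x̄ = [-7, -11]
step 0: S = H·P̄·Hᵀ + R = [30 30; 30 66]
step 0: K = P̄·Hᵀ·S⁻¹ = [79/180 1/36; -17/45 -5/9; -5/9 -1/9]
step 0: x' = x̄ + K·y = [-62/45, -371/45, -80/9]
step 0: P' = (I − K·H)·P̄ = [79/180 -17/45 -5/9; -17/45 1069/45 208/9; -5/9 208/9 209/9]
step 1: x̄ = F·x = [257/15, -1757/45, -1357/45]
step 1: P̄ = F·P·Fᵀ + Q = [471/5 -2746/15 -2051/15; -2746/15 66259/180 48959/180; -2051/15 48959/180 36919/180]
step 1: y = z − H·x̄ = [-484/15, -1616/45]
step 1: S = H·P̄·Hᵀ + R = [1894/5 5606/15; 5606/15 17974/45]
step 1: K = P̄·Hᵀ·S⁻¹ = [121789/261552 2803/87184; -33659/65388 -9981/21796; -182917/261552 -1995/87184]
step 1: x' = x̄ + K·y = [62389/65388, -97922/16347, -442549/65388]
step 1: P' = (I − K·H)·P̄ = [121789/261552 -33659/65388 -182917/261552; -33659/65388 508729/65388 120161/16347; -182917/261552 120161/16347 2005057/261552]
step 2: x̄ = F·x = [278079/21796, -383042/16347, -1089619/65388]
step 2: P̄ = F·P·Fᵀ + Q = [2715559/87184 -1232311/21796 -3620033/87184; -1232311/21796 1869964/16347 5305667/65388; -3620033/87184 5305667/65388 16100281/261552]
step 2: y = z − H·x̄ = [-245385/10898, -1915499/65388]
step 2: S = H·P̄·Hᵀ + R = [2759151/21796 5333981/43592; 5333981/43592 38939341/261552]
step 2: K = P̄·Hᵀ·S⁻¹ = [233850454/506640249 5333981/168880083; -232696010/506640249 -75819952/168880083; -651236645/1013280498 -2324354/168880083]
step 2: x' = x̄ + K·y = [729583007/506640249, 31226099/506640249, -1813079947/1013280498]
step 2: P' = (I − K·H)·P̄ = [233850454/506640249 -232696010/506640249 -651236645/1013280498; -232696010/506640249 3656446261/506640249 3431604482/506640249; -651236645/1013280498 3431604482/506640249 14335816201/2026560996]

step 0: x' = [-62/45, -371/45, -80/9], P' = [79/180 -17/45 -5/9; -17/45 1069/45 208/9; -5/9 208/9 209/9]
step 1: x' = [62389/65388, -97922/16347, -442549/65388], P' = [121789/261552 -33659/65388 -182917/261552; -33659/65388 508729/65388 120161/16347; -182917/261552 120161/16347 2005057/261552]
step 2: x' = [729583007/506640249, 31226099/506640249, -1813079947/1013280498], P' = [233850454/506640249 -232696010/506640249 -651236645/1013280498; -232696010/506640249 3656446261/506640249 3431604482/506640249; -651236645/1013280498 3431604482/506640249 14335816201/2026560996]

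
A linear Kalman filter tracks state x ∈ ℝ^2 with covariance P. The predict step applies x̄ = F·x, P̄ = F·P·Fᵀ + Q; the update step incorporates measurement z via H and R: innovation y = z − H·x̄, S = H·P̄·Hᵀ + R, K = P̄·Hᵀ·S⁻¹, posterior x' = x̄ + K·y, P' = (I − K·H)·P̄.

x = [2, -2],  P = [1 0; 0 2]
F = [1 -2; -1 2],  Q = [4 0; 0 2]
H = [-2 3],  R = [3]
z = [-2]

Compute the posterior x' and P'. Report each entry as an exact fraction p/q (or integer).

x' = [44/131, -72/131]
P' = [597/262 345/262; 345/262 281/262]

x̄ = F·x = [6, -6]
P̄ = F·P·Fᵀ + Q = [13 -9; -9 11]
y = z − H·x̄ = [28]
S = H·P̄·Hᵀ + R = [262]
K = P̄·Hᵀ·S⁻¹ = [-53/262; 51/262]
x' = x̄ + K·y = [44/131, -72/131]
P' = (I − K·H)·P̄ = [597/262 345/262; 345/262 281/262]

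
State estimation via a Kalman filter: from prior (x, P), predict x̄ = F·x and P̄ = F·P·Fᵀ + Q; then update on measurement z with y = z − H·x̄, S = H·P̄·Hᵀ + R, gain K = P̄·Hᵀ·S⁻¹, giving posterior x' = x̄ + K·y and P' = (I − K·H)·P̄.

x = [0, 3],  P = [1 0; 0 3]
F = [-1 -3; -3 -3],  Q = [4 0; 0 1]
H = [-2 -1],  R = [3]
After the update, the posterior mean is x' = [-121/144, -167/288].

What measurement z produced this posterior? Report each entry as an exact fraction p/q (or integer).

z = [2]

x̄ = F·x = [-9, -9]
P̄ = F·P·Fᵀ + Q = [32 30; 30 37]
S = H·P̄·Hᵀ + R = [288]
K = P̄·Hᵀ·S⁻¹ = [-47/144; -97/288]
x' − x̄ = [1175/144, 2425/288] = K·y
y = (KᵀK)⁻¹·Kᵀ·(x' − x̄) = [-25]
z = y + H·x̄ = [-25] + [27] = [2]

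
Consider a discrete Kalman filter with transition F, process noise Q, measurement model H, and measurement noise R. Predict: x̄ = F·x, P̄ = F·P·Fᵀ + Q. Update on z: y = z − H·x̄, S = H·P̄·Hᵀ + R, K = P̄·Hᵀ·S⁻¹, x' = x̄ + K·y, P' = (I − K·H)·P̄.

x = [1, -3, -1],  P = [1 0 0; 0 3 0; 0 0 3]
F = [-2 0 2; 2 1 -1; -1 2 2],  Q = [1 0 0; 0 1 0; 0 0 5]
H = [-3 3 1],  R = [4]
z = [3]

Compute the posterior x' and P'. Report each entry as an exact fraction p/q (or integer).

x̄ = F·x = [-4, 0, -9]
P̄ = F·P·Fᵀ + Q = [17 -10 14; -10 11 -2; 14 -2 30]
y = z − H·x̄ = [0]
S = H·P̄·Hᵀ + R = [370]
K = P̄·Hᵀ·S⁻¹ = [-67/370; 61/370; -9/185]
x' = x̄ + K·y = [-4, 0, -9]
P' = (I − K·H)·P̄ = [1801/370 387/370 1987/185; 387/370 349/370 179/185; 1987/185 179/185 5388/185]

x' = [-4, 0, -9]
P' = [1801/370 387/370 1987/185; 387/370 349/370 179/185; 1987/185 179/185 5388/185]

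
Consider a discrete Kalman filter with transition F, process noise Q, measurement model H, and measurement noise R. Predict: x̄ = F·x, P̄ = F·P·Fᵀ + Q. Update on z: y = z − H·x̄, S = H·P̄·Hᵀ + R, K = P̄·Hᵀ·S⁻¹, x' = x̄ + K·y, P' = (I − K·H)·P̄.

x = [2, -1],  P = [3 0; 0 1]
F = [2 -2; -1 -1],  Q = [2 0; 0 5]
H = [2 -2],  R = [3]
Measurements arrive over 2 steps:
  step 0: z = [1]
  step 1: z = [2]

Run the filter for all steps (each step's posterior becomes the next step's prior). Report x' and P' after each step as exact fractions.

step 0: x' = [2, 15/11], P' = [58/13 4; 4 47/11]
step 1: x' = [9458/16117, -8219/16117], P' = [63414/16117 61134/16117; 61134/16117 70620/16117]

step 0: x̄ = F·x = [6, -1]
step 0: P̄ = F·P·Fᵀ + Q = [18 -4; -4 9]
step 0: y = z − H·x̄ = [-13]
step 0: S = H·P̄·Hᵀ + R = [143]
step 0: K = P̄·Hᵀ·S⁻¹ = [4/13; -2/11]
step 0: x' = x̄ + K·y = [2, 15/11]
step 0: P' = (I − K·H)·P̄ = [58/13 4; 4 47/11]
step 1: x̄ = F·x = [14/11, -37/11]
step 1: P̄ = F·P·Fᵀ + Q = [706/143 -54/143; -54/143 3108/143]
step 1: y = z − H·x̄ = [-80/11]
step 1: S = H·P̄·Hᵀ + R = [16117/143]
step 1: K = P̄·Hᵀ·S⁻¹ = [1520/16117; -6324/16117]
step 1: x' = x̄ + K·y = [9458/16117, -8219/16117]
step 1: P' = (I − K·H)·P̄ = [63414/16117 61134/16117; 61134/16117 70620/16117]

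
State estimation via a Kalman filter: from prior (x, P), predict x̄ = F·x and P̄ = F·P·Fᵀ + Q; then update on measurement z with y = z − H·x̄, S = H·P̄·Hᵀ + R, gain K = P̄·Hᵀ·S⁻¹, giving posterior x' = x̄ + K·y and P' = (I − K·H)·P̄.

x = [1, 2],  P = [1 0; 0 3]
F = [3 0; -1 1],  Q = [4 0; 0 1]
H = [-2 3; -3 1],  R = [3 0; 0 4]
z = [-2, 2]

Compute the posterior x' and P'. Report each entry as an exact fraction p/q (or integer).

x' = [-137/309, -613/927]
P' = [65/103 151/309; 151/309 617/927]

x̄ = F·x = [3, 1]
P̄ = F·P·Fᵀ + Q = [13 -3; -3 5]
y = z − H·x̄ = [1, 10]
S = H·P̄·Hᵀ + R = [136 126; 126 144]
K = P̄·Hᵀ·S⁻¹ = [7/103 -217/618; 35/103 -371/1854]
x' = x̄ + K·y = [-137/309, -613/927]
P' = (I − K·H)·P̄ = [65/103 151/309; 151/309 617/927]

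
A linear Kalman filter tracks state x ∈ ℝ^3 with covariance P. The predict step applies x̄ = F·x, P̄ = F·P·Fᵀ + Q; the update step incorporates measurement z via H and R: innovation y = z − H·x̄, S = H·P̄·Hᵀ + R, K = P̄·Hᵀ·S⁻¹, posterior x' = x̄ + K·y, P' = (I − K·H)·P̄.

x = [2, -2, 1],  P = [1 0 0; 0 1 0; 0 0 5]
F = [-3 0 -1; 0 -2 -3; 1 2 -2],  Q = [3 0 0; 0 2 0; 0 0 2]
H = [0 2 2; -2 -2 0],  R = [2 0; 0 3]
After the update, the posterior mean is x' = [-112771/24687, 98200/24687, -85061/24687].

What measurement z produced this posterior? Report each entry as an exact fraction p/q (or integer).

z = [1, 1]

x̄ = F·x = [-7, 1, -4]
P̄ = F·P·Fᵀ + Q = [17 15 7; 15 51 26; 7 26 27]
S = H·P̄·Hᵀ + R = [522 -396; -396 395]
K = P̄·Hᵀ·S⁻¹ = [-3982/24687 -888/2743; 4279/24687 -440/2743; 7867/24687 418/2743]
x' − x̄ = [60038/24687, 73513/24687, 13687/24687] = K·y
y = (KᵀK)⁻¹·Kᵀ·(x' − x̄) = [7, -11]
z = y + H·x̄ = [7, -11] + [-6, 12] = [1, 1]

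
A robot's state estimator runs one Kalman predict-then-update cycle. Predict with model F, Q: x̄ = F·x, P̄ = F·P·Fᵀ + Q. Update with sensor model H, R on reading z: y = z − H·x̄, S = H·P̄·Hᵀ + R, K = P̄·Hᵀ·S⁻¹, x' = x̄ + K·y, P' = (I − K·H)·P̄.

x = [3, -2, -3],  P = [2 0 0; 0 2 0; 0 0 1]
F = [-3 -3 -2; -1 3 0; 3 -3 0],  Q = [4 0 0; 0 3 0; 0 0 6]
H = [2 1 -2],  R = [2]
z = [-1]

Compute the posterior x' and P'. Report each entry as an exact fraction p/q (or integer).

x' = [3683/417, -2249/417, 933/139]
P' = [12572/417 -8576/417 2736/139; -8576/417 7382/417 -1644/139; 2736/139 -1644/139 1950/139]

x̄ = F·x = [3, -9, 15]
P̄ = F·P·Fᵀ + Q = [44 -12 0; -12 23 -24; 0 -24 42]
y = z − H·x̄ = [32]
S = H·P̄·Hᵀ + R = [417]
K = P̄·Hᵀ·S⁻¹ = [76/417; 47/417; -36/139]
x' = x̄ + K·y = [3683/417, -2249/417, 933/139]
P' = (I − K·H)·P̄ = [12572/417 -8576/417 2736/139; -8576/417 7382/417 -1644/139; 2736/139 -1644/139 1950/139]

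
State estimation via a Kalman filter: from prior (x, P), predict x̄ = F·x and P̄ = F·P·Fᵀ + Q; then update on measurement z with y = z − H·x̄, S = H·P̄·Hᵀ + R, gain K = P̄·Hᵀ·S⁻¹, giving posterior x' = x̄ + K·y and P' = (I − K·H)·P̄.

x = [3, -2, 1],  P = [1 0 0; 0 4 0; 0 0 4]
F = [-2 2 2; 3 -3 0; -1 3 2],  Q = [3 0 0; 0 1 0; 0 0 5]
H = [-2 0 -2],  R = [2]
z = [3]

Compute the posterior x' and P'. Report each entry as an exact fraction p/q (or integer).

x̄ = F·x = [-8, 15, -7]
P̄ = F·P·Fᵀ + Q = [39 -30 42; -30 46 -39; 42 -39 58]
y = z − H·x̄ = [-27]
S = H·P̄·Hᵀ + R = [726]
K = P̄·Hᵀ·S⁻¹ = [-27/121; 23/121; -100/363]
x' = x̄ + K·y = [-239/121, 1194/121, 53/121]
P' = (I − K·H)·P̄ = [345/121 96/121 -318/121; 96/121 2392/121 -119/121; -318/121 -119/121 1054/363]

x' = [-239/121, 1194/121, 53/121]
P' = [345/121 96/121 -318/121; 96/121 2392/121 -119/121; -318/121 -119/121 1054/363]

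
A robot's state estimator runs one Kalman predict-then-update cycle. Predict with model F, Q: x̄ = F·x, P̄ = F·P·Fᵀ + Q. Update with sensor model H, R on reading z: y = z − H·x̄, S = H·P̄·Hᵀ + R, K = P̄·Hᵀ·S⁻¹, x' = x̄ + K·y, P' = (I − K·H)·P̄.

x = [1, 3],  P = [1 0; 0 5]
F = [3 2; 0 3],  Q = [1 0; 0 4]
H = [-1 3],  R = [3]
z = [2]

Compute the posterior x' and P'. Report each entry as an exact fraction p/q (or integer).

x̄ = F·x = [9, 9]
P̄ = F·P·Fᵀ + Q = [30 30; 30 49]
y = z − H·x̄ = [-16]
S = H·P̄·Hᵀ + R = [294]
K = P̄·Hᵀ·S⁻¹ = [10/49; 39/98]
x' = x̄ + K·y = [281/49, 129/49]
P' = (I − K·H)·P̄ = [870/49 300/49; 300/49 239/98]

x' = [281/49, 129/49]
P' = [870/49 300/49; 300/49 239/98]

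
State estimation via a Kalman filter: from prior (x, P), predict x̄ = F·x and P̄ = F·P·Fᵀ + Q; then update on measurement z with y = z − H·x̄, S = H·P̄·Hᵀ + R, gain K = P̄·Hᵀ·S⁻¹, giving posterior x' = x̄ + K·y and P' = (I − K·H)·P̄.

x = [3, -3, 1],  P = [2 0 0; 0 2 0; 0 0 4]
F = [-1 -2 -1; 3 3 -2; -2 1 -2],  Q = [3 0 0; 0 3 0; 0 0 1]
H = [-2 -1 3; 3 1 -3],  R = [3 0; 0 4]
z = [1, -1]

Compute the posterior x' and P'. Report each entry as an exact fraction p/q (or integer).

x̄ = F·x = [2, -2, -11]
P̄ = F·P·Fᵀ + Q = [17 -10 8; -10 55 10; 8 10 27]
y = z − H·x̄ = [36, -38]
S = H·P̄·Hᵀ + R = [173 -170; -170 191]
K = P̄·Hᵀ·S⁻¹ = [2890/4143 2941/4143; -1805/4143 -1715/4143; 2515/4143 1219/4143]
x' = x̄ + K·y = [568/4143, -8096/4143, -1355/4143]
P' = (I − K·H)·P̄ = [20434/4143 -12275/4143 12421/4143; -12275/4143 210265/4143 60100/4143; 12421/4143 60100/4143 30829/4143]

x' = [568/4143, -8096/4143, -1355/4143]
P' = [20434/4143 -12275/4143 12421/4143; -12275/4143 210265/4143 60100/4143; 12421/4143 60100/4143 30829/4143]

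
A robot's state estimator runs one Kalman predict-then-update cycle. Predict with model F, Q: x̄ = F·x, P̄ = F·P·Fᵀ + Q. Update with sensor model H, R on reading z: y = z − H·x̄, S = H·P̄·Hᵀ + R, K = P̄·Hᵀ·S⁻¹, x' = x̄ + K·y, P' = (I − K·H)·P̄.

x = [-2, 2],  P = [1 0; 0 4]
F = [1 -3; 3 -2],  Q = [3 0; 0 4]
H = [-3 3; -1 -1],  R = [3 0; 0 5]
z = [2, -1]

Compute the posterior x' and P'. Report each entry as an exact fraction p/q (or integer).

x' = [-93/425, 148/425]
P' = [7096/5525 6169/5525; 6169/5525 7041/5525]

x̄ = F·x = [-8, -10]
P̄ = F·P·Fᵀ + Q = [40 27; 27 29]
y = z − H·x̄ = [8, -19]
S = H·P̄·Hᵀ + R = [138 33; 33 128]
K = P̄·Hᵀ·S⁻¹ = [-927/5525 -2653/5525; 872/5525 -2642/5525]
x' = x̄ + K·y = [-93/425, 148/425]
P' = (I − K·H)·P̄ = [7096/5525 6169/5525; 6169/5525 7041/5525]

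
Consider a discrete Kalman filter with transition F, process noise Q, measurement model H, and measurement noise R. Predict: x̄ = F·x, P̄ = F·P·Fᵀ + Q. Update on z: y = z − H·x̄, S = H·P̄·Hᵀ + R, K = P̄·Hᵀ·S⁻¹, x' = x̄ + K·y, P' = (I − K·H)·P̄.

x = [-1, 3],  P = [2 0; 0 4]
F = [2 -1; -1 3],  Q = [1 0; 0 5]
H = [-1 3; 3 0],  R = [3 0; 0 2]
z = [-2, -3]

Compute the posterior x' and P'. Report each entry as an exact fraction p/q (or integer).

x' = [-12685/12946, -23511/25892]
P' = [1383/6473 861/12946; 861/12946 9045/25892]

x̄ = F·x = [-5, 10]
P̄ = F·P·Fᵀ + Q = [13 -16; -16 43]
y = z − H·x̄ = [-37, 12]
S = H·P̄·Hᵀ + R = [499 -183; -183 119]
K = P̄·Hᵀ·S⁻¹ = [-61/12946 4149/12946; 8471/25892 2583/25892]
x' = x̄ + K·y = [-12685/12946, -23511/25892]
P' = (I − K·H)·P̄ = [1383/6473 861/12946; 861/12946 9045/25892]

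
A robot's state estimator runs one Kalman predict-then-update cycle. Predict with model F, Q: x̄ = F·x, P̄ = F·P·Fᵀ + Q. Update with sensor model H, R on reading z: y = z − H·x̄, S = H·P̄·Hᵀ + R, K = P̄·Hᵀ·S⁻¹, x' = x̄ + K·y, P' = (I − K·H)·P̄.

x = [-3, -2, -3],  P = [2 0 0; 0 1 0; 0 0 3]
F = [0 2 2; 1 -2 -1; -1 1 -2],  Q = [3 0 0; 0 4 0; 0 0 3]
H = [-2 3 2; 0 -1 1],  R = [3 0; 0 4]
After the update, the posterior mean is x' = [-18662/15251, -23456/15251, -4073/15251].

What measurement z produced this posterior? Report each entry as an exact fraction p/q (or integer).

x̄ = F·x = [-10, 4, 7]
P̄ = F·P·Fᵀ + Q = [19 -10 -10; -10 13 2; -10 2 18]
S = H·P̄·Hᵀ + R = [492 -1; -1 31]
K = P̄·Hᵀ·S⁻¹ = [-2728/15251 -88/15251; 1942/15251 -5349/15251; 1938/15251 7934/15251]
x' − x̄ = [133848/15251, -84460/15251, -110830/15251] = K·y
y = (KᵀK)⁻¹·Kᵀ·(x' − x̄) = [-49, -2]
z = y + H·x̄ = [-49, -2] + [46, 3] = [-3, 1]

z = [-3, 1]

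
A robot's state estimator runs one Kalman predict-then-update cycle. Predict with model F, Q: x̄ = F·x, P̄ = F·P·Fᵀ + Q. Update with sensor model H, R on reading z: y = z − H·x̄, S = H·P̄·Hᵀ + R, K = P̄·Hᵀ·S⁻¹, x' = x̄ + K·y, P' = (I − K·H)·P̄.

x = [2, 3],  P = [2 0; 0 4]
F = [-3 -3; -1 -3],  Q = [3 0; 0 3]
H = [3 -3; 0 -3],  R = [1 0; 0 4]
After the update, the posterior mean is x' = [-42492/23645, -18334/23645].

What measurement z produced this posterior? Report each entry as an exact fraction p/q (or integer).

z = [-3, 2]

x̄ = F·x = [-15, -11]
P̄ = F·P·Fᵀ + Q = [57 42; 42 41]
S = H·P̄·Hᵀ + R = [127 -9; -9 373]
K = P̄·Hᵀ·S⁻¹ = [15651/47290 -15597/47290; 6/23645 -7797/23645]
x' − x̄ = [312183/23645, 241761/23645] = K·y
y = (KᵀK)⁻¹·Kᵀ·(x' − x̄) = [9, -31]
z = y + H·x̄ = [9, -31] + [-12, 33] = [-3, 2]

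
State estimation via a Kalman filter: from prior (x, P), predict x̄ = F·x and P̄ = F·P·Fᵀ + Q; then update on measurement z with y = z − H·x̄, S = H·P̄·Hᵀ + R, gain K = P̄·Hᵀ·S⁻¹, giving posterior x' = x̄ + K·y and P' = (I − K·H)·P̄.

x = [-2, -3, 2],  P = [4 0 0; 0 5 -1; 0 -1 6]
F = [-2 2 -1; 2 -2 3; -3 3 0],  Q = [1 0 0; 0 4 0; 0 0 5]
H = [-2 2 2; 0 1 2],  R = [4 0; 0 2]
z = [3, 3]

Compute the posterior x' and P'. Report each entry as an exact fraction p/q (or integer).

x' = [7078/23431, 18033/23431, 51457/46862]
P' = [25065/23431 8738/23431 4003/23431; 8738/23431 73686/23431 -43208/23431; 4003/23431 -43208/23431 36378/23431]

x̄ = F·x = [-4, 8, -3]
P̄ = F·P·Fᵀ + Q = [47 -62 57; -62 106 -63; 57 -63 86]
y = z − H·x̄ = [-15, 1]
S = H·P̄·Hᵀ + R = [496 74; 74 200]
K = P̄·Hᵀ·S⁻¹ = [-6162/23431 8372/23431; 10870/23431 -6365/23431; -10833/46862 14774/23431]
x' = x̄ + K·y = [7078/23431, 18033/23431, 51457/46862]
P' = (I − K·H)·P̄ = [25065/23431 8738/23431 4003/23431; 8738/23431 73686/23431 -43208/23431; 4003/23431 -43208/23431 36378/23431]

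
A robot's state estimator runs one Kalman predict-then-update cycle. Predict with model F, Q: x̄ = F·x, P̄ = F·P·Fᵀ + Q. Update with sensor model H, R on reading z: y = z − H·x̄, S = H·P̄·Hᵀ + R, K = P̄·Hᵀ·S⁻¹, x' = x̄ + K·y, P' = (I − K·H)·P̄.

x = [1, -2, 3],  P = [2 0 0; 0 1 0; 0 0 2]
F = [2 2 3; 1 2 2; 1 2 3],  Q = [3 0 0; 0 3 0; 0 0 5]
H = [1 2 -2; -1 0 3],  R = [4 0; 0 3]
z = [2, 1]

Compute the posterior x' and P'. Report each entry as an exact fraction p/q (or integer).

x̄ = F·x = [7, 3, 6]
P̄ = F·P·Fᵀ + Q = [33 20 26; 20 17 18; 26 18 29]
y = z − H·x̄ = [1, -10]
S = H·P̄·Hᵀ + R = [53 -9; -9 141]
K = P̄·Hᵀ·S⁻¹ = [51/112 39/112; 237/616 491/1848; 53/352 467/1056]
x' = x̄ + K·y = [445/112, 1345/1848, 1825/1056]
P' = (I − K·H)·P̄ = [435/56 -1/28 47/16; -1/28 481/462 67/264; 47/16 67/264 1501/1056]

x' = [445/112, 1345/1848, 1825/1056]
P' = [435/56 -1/28 47/16; -1/28 481/462 67/264; 47/16 67/264 1501/1056]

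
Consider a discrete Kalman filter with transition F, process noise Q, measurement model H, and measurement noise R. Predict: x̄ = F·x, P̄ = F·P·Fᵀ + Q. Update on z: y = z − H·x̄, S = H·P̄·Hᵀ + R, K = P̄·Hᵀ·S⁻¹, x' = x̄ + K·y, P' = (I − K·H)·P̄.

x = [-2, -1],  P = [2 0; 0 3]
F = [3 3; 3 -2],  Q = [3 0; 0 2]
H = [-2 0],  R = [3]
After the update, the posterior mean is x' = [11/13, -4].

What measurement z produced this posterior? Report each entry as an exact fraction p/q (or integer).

x̄ = F·x = [-9, -4]
P̄ = F·P·Fᵀ + Q = [48 0; 0 32]
S = H·P̄·Hᵀ + R = [195]
K = P̄·Hᵀ·S⁻¹ = [-32/65; 0]
x' − x̄ = [128/13, 0] = K·y
y = (KᵀK)⁻¹·Kᵀ·(x' − x̄) = [-20]
z = y + H·x̄ = [-20] + [18] = [-2]

z = [-2]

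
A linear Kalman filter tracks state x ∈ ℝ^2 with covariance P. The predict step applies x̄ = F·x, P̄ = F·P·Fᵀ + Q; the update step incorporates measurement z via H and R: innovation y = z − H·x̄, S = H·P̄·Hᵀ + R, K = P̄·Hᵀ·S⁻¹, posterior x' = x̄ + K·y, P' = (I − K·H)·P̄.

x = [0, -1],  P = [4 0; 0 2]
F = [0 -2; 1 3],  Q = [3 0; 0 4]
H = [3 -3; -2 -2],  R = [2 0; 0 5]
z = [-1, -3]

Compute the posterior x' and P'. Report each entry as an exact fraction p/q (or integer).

x̄ = F·x = [2, -3]
P̄ = F·P·Fᵀ + Q = [11 -12; -12 26]
y = z − H·x̄ = [-16, -5]
S = H·P̄·Hᵀ + R = [551 90; 90 57]
K = P̄·Hᵀ·S⁻¹ = [1251/7769 -5108/23307; -78/457 -304/1371]
x' = x̄ + K·y = [12106/23307, 1151/1371]
P' = (I − K·H)·P̄ = [7636/23307 302/1371; 302/1371 458/1371]

x' = [12106/23307, 1151/1371]
P' = [7636/23307 302/1371; 302/1371 458/1371]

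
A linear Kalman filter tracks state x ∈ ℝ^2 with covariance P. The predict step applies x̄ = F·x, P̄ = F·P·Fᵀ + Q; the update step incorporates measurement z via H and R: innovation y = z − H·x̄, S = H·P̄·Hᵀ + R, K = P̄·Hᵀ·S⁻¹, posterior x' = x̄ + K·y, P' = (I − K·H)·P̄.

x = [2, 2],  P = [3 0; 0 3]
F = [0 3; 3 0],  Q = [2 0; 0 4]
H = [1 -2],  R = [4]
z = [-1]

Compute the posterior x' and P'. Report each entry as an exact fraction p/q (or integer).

x̄ = F·x = [6, 6]
P̄ = F·P·Fᵀ + Q = [29 0; 0 31]
y = z − H·x̄ = [5]
S = H·P̄·Hᵀ + R = [157]
K = P̄·Hᵀ·S⁻¹ = [29/157; -62/157]
x' = x̄ + K·y = [1087/157, 632/157]
P' = (I − K·H)·P̄ = [3712/157 1798/157; 1798/157 1023/157]

x' = [1087/157, 632/157]
P' = [3712/157 1798/157; 1798/157 1023/157]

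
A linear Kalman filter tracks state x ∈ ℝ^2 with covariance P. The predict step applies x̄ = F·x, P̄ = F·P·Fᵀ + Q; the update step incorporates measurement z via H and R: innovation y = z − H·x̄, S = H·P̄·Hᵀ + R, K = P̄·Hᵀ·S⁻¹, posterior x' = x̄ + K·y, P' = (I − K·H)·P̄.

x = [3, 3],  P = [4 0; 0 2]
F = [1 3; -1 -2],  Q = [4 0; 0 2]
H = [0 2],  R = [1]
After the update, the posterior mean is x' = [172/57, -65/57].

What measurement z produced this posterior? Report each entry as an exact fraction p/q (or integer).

z = [-2]

x̄ = F·x = [12, -9]
P̄ = F·P·Fᵀ + Q = [26 -16; -16 14]
S = H·P̄·Hᵀ + R = [57]
K = P̄·Hᵀ·S⁻¹ = [-32/57; 28/57]
x' − x̄ = [-512/57, 448/57] = K·y
y = (KᵀK)⁻¹·Kᵀ·(x' − x̄) = [16]
z = y + H·x̄ = [16] + [-18] = [-2]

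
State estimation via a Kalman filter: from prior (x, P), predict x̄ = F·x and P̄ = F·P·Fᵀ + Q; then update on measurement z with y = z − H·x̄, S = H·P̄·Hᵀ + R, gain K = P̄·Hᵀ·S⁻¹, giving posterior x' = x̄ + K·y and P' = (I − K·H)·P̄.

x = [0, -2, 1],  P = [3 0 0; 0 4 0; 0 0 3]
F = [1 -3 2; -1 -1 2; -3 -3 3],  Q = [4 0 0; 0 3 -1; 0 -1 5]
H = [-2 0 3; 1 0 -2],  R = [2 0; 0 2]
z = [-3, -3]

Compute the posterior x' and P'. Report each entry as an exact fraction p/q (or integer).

x̄ = F·x = [8, 4, 9]
P̄ = F·P·Fᵀ + Q = [55 21 45; 21 22 38; 45 38 95]
y = z − H·x̄ = [-14, 7]
S = H·P̄·Hᵀ + R = [537 -365; -365 257]
K = P̄·Hᵀ·S⁻¹ = [-3175/2392 -4835/2392; -1571/4784 -3255/4784; -1405/2392 -3345/2392]
x' = x̄ + K·y = [29741/2392, 18345/4784, 17783/2392]
P' = (I − K·H)·P̄ = [20855/1196 12907/2392 12845/1196; 12907/2392 39335/4784 8081/2392; 12845/1196 8081/2392 8095/1196]

x' = [29741/2392, 18345/4784, 17783/2392]
P' = [20855/1196 12907/2392 12845/1196; 12907/2392 39335/4784 8081/2392; 12845/1196 8081/2392 8095/1196]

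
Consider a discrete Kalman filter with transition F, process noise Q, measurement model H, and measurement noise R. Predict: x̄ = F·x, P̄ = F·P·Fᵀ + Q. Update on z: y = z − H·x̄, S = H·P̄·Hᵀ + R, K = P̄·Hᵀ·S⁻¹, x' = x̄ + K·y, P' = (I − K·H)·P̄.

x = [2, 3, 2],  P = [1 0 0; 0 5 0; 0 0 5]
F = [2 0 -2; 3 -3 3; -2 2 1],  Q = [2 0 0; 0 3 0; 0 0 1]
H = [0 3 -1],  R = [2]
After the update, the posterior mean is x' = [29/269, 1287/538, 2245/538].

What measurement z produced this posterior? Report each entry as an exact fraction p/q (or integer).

z = [3]

x̄ = F·x = [0, 3, 4]
P̄ = F·P·Fᵀ + Q = [26 -24 -14; -24 102 -21; -14 -21 30]
S = H·P̄·Hᵀ + R = [1076]
K = P̄·Hᵀ·S⁻¹ = [-29/538; 327/1076; -93/1076]
x' − x̄ = [29/269, -327/538, 93/538] = K·y
y = (KᵀK)⁻¹·Kᵀ·(x' − x̄) = [-2]
z = y + H·x̄ = [-2] + [5] = [3]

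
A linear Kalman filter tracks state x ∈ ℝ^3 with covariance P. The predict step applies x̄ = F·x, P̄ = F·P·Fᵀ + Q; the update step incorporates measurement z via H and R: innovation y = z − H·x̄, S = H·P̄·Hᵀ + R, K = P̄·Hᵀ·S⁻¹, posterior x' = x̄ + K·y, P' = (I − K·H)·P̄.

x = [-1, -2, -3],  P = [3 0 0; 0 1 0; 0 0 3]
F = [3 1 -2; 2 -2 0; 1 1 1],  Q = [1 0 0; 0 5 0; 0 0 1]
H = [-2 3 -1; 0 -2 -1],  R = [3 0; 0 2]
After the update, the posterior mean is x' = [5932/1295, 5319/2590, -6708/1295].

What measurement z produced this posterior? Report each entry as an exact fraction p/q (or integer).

z = [2, 1]

x̄ = F·x = [1, 2, -6]
P̄ = F·P·Fᵀ + Q = [41 16 4; 16 21 4; 4 4 8]
S = H·P̄·Hᵀ + R = [164 -50; -50 110]
K = P̄·Hᵀ·S⁻¹ = [-299/777 -1951/3885; 67/1554 -3097/7770; -62/777 -706/3885]
x' − x̄ = [4637/1295, 139/2590, 1062/1295] = K·y
y = (KᵀK)⁻¹·Kᵀ·(x' − x̄) = [-8, -1]
z = y + H·x̄ = [-8, -1] + [10, 2] = [2, 1]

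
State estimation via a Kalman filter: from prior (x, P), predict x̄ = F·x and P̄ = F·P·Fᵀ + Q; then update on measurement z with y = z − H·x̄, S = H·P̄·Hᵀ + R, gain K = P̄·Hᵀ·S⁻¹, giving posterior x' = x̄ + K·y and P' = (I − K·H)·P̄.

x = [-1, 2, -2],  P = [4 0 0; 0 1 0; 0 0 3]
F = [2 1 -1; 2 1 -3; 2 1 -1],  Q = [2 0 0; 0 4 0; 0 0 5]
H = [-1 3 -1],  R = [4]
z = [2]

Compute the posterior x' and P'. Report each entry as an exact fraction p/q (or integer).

x' = [-10/211, 162/211, 26/211]
P' = [3346/211 2174/211 3032/211; 2174/211 1664/211 2450/211; 3032/211 2450/211 4186/211]

x̄ = F·x = [2, 6, 2]
P̄ = F·P·Fᵀ + Q = [22 26 20; 26 48 26; 20 26 25]
y = z − H·x̄ = [-12]
S = H·P̄·Hᵀ + R = [211]
K = P̄·Hᵀ·S⁻¹ = [36/211; 92/211; 33/211]
x' = x̄ + K·y = [-10/211, 162/211, 26/211]
P' = (I − K·H)·P̄ = [3346/211 2174/211 3032/211; 2174/211 1664/211 2450/211; 3032/211 2450/211 4186/211]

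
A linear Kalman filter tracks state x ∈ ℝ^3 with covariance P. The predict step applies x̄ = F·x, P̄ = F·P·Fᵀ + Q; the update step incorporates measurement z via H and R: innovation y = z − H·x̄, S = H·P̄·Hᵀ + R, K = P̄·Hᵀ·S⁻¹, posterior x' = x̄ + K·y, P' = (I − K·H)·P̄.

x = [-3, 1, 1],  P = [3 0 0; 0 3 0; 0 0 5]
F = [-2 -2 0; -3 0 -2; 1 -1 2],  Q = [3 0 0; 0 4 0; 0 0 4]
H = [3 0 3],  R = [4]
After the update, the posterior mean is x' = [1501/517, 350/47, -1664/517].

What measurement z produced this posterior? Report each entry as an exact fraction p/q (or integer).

z = [-1]

x̄ = F·x = [4, 7, -2]
P̄ = F·P·Fᵀ + Q = [27 18 0; 18 51 -29; 0 -29 30]
S = H·P̄·Hᵀ + R = [517]
K = P̄·Hᵀ·S⁻¹ = [81/517; -3/47; 90/517]
x' − x̄ = [-567/517, 21/47, -630/517] = K·y
y = (KᵀK)⁻¹·Kᵀ·(x' − x̄) = [-7]
z = y + H·x̄ = [-7] + [6] = [-1]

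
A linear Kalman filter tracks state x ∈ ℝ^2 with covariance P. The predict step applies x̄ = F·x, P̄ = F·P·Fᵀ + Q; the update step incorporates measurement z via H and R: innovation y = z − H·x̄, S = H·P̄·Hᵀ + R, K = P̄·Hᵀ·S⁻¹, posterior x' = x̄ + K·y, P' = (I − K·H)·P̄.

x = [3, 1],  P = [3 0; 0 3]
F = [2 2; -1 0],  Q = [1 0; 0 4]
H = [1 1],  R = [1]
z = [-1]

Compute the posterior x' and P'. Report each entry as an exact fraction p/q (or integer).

x̄ = F·x = [8, -3]
P̄ = F·P·Fᵀ + Q = [25 -6; -6 7]
y = z − H·x̄ = [-6]
S = H·P̄·Hᵀ + R = [21]
K = P̄·Hᵀ·S⁻¹ = [19/21; 1/21]
x' = x̄ + K·y = [18/7, -23/7]
P' = (I − K·H)·P̄ = [164/21 -145/21; -145/21 146/21]

x' = [18/7, -23/7]
P' = [164/21 -145/21; -145/21 146/21]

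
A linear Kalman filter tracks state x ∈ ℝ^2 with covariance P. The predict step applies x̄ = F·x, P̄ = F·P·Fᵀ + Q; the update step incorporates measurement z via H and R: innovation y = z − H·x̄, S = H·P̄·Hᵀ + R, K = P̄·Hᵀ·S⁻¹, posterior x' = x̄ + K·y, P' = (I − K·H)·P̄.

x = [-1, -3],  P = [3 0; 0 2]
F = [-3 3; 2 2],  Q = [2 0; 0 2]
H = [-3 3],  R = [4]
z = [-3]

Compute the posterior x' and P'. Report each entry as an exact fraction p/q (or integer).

x' = [-4875/733, -5612/733]
P' = [9170/733 8958/733; 8958/733 9070/733]

x̄ = F·x = [-6, -8]
P̄ = F·P·Fᵀ + Q = [47 -6; -6 22]
y = z − H·x̄ = [3]
S = H·P̄·Hᵀ + R = [733]
K = P̄·Hᵀ·S⁻¹ = [-159/733; 84/733]
x' = x̄ + K·y = [-4875/733, -5612/733]
P' = (I − K·H)·P̄ = [9170/733 8958/733; 8958/733 9070/733]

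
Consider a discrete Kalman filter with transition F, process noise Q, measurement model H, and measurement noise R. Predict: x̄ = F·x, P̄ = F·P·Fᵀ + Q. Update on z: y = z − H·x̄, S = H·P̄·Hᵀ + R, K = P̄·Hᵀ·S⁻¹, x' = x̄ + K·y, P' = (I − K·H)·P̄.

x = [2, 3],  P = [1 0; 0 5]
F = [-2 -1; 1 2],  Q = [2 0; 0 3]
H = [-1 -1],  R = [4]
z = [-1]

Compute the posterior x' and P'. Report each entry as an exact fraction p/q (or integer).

x̄ = F·x = [-7, 8]
P̄ = F·P·Fᵀ + Q = [11 -12; -12 24]
y = z − H·x̄ = [0]
S = H·P̄·Hᵀ + R = [15]
K = P̄·Hᵀ·S⁻¹ = [1/15; -4/5]
x' = x̄ + K·y = [-7, 8]
P' = (I − K·H)·P̄ = [164/15 -56/5; -56/5 72/5]

x' = [-7, 8]
P' = [164/15 -56/5; -56/5 72/5]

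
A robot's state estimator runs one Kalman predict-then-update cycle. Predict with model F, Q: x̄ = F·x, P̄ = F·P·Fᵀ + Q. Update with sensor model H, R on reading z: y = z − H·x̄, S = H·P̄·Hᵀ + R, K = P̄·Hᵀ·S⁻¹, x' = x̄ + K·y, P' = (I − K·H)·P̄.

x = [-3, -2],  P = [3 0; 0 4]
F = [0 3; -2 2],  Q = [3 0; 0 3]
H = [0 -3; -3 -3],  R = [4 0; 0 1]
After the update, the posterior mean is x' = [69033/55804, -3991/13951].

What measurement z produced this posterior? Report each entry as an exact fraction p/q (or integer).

x̄ = F·x = [-6, 2]
P̄ = F·P·Fᵀ + Q = [39 24; 24 31]
S = H·P̄·Hᵀ + R = [283 495; 495 1063]
K = P̄·Hᵀ·S⁻¹ = [17019/55804 -17847/55804; -4296/13951 -165/13951]
x' − x̄ = [403857/55804, -31893/13951] = K·y
y = (KᵀK)⁻¹·Kᵀ·(x' − x̄) = [8, -15]
z = y + H·x̄ = [8, -15] + [-6, 12] = [2, -3]

z = [2, -3]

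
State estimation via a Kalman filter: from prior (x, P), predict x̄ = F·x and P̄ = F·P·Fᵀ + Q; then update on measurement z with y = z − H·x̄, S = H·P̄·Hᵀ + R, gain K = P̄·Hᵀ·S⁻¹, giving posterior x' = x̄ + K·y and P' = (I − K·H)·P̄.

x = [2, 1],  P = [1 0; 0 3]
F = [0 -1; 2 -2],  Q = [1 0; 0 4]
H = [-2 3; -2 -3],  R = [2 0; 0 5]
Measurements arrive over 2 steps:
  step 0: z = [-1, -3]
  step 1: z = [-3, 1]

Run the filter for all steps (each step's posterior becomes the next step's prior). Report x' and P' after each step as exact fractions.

step 0: x̄ = F·x = [-1, 2]
step 0: P̄ = F·P·Fᵀ + Q = [4 6; 6 20]
step 0: y = z − H·x̄ = [-9, 1]
step 0: S = H·P̄·Hᵀ + R = [126 -164; -164 273]
step 0: K = P̄·Hᵀ·S⁻¹ = [-767/3751 -818/3751; 648/3751 -600/3751]
step 0: x' = x̄ + K·y = [2334/3751, 1070/3751]
step 0: P' = (I − K·H)·P̄ = [1406/3751 426/3751; 426/3751 716/3751]
step 1: x̄ = F·x = [-1070/3751, 2528/3751]
step 1: P̄ = F·P·Fᵀ + Q = [4467/3751 580/3751; 580/3751 20084/3751]
step 1: y = z − H·x̄ = [-1907/341, 9195/3751]
step 1: S = H·P̄·Hᵀ + R = [1646/31 -14808/341; -14808/341 224339/3751]
step 1: K = P̄·Hᵀ·S⁻¹ = [-446889/2419115 -439578/2419115; 433666/2419115 -347348/2419115]
step 1: x' = x̄ + K·y = [731543/2419115, -1646322/2419115]
step 1: P' = (I − K·H)·P̄ = [772917/2419115 217352/2419115; 217352/2419115 434012/2419115]

step 0: x' = [2334/3751, 1070/3751], P' = [1406/3751 426/3751; 426/3751 716/3751]
step 1: x' = [731543/2419115, -1646322/2419115], P' = [772917/2419115 217352/2419115; 217352/2419115 434012/2419115]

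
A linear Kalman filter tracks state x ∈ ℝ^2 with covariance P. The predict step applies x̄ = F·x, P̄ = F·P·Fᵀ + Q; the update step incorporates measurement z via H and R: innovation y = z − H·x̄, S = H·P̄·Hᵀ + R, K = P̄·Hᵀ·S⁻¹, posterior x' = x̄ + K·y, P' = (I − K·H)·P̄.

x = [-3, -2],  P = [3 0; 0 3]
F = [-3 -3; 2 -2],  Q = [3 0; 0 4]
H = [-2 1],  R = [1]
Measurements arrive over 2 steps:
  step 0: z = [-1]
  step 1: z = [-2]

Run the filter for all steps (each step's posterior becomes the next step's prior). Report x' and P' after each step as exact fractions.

step 0: x̄ = F·x = [15, -2]
step 0: P̄ = F·P·Fᵀ + Q = [57 0; 0 28]
step 0: y = z − H·x̄ = [31]
step 0: S = H·P̄·Hᵀ + R = [257]
step 0: K = P̄·Hᵀ·S⁻¹ = [-114/257; 28/257]
step 0: x' = x̄ + K·y = [321/257, 354/257]
step 0: P' = (I − K·H)·P̄ = [1653/257 3192/257; 3192/257 6412/257]
step 1: x̄ = F·x = [-2025/257, -66/257]
step 1: P̄ = F·P·Fᵀ + Q = [130812/257 28554/257; 28554/257 7752/257]
step 1: y = z − H·x̄ = [-4498/257]
step 1: S = H·P̄·Hᵀ + R = [417041/257]
step 1: K = P̄·Hᵀ·S⁻¹ = [-233070/417041; -49356/417041]
step 1: x' = x̄ + K·y = [793155/417041, 756726/417041]
step 1: P' = (I − K·H)·P̄ = [904056/417041 1575042/417041; 1575042/417041 3100728/417041]

step 0: x' = [321/257, 354/257], P' = [1653/257 3192/257; 3192/257 6412/257]
step 1: x' = [793155/417041, 756726/417041], P' = [904056/417041 1575042/417041; 1575042/417041 3100728/417041]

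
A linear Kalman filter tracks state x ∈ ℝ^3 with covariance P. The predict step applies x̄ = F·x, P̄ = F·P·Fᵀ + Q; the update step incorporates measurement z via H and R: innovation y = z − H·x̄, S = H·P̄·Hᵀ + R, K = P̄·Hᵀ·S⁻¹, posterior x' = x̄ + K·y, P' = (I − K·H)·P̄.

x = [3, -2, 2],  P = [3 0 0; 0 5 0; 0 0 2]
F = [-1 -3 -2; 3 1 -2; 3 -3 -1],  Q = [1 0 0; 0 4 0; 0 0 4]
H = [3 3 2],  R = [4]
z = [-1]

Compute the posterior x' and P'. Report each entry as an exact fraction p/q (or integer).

x' = [-8308/1609, 999/1609, 10225/1609]
P' = [50504/1609 -49292/1609 -1412/1609; -49292/1609 57340/1609 -11840/1609; -1412/1609 -11840/1609 20526/1609]

x̄ = F·x = [-1, 3, 13]
P̄ = F·P·Fᵀ + Q = [57 -16 40; -16 44 16; 40 16 78]
y = z − H·x̄ = [-33]
S = H·P̄·Hᵀ + R = [1609]
K = P̄·Hᵀ·S⁻¹ = [203/1609; 116/1609; 324/1609]
x' = x̄ + K·y = [-8308/1609, 999/1609, 10225/1609]
P' = (I − K·H)·P̄ = [50504/1609 -49292/1609 -1412/1609; -49292/1609 57340/1609 -11840/1609; -1412/1609 -11840/1609 20526/1609]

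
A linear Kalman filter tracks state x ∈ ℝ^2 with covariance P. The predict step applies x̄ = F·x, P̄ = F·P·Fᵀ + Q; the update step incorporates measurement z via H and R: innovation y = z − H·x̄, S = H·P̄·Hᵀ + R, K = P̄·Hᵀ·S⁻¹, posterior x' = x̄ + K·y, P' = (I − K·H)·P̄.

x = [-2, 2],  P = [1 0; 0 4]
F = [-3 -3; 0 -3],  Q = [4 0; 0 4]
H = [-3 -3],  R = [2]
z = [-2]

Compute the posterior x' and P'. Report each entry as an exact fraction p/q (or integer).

x̄ = F·x = [0, -6]
P̄ = F·P·Fᵀ + Q = [49 36; 36 40]
y = z − H·x̄ = [-20]
S = H·P̄·Hᵀ + R = [1451]
K = P̄·Hᵀ·S⁻¹ = [-255/1451; -228/1451]
x' = x̄ + K·y = [5100/1451, -4146/1451]
P' = (I − K·H)·P̄ = [6074/1451 -5904/1451; -5904/1451 6056/1451]

x' = [5100/1451, -4146/1451]
P' = [6074/1451 -5904/1451; -5904/1451 6056/1451]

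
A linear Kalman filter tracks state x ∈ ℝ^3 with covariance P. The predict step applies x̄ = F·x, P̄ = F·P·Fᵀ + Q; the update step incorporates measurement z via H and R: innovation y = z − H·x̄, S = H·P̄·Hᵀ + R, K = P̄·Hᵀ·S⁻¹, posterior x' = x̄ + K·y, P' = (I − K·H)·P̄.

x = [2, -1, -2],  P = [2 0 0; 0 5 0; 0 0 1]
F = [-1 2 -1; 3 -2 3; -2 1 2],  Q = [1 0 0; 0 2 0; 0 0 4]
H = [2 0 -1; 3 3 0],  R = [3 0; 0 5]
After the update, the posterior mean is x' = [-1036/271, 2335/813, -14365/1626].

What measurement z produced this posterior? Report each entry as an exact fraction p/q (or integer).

z = [1, -3]

x̄ = F·x = [-2, 2, -9]
P̄ = F·P·Fᵀ + Q = [24 -29 12; -29 49 -16; 12 -16 21]
S = H·P̄·Hᵀ + R = [72 -18; -18 140]
K = P̄·Hᵀ·S⁻¹ = [265/542 -12/271; -400/813 99/271; 17/813 -45/542]
x' − x̄ = [-494/271, 709/813, 269/1626] = K·y
y = (KᵀK)⁻¹·Kᵀ·(x' − x̄) = [-4, -3]
z = y + H·x̄ = [-4, -3] + [5, 0] = [1, -3]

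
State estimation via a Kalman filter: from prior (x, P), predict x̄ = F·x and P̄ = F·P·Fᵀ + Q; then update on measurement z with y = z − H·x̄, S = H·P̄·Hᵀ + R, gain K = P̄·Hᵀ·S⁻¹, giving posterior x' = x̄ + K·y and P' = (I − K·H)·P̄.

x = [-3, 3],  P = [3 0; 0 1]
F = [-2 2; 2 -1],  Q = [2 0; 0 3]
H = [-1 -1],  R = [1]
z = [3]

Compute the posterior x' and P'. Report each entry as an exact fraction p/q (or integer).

x' = [60/7, -75/7]
P' = [110/7 -106/7; -106/7 108/7]

x̄ = F·x = [12, -9]
P̄ = F·P·Fᵀ + Q = [18 -14; -14 16]
y = z − H·x̄ = [6]
S = H·P̄·Hᵀ + R = [7]
K = P̄·Hᵀ·S⁻¹ = [-4/7; -2/7]
x' = x̄ + K·y = [60/7, -75/7]
P' = (I − K·H)·P̄ = [110/7 -106/7; -106/7 108/7]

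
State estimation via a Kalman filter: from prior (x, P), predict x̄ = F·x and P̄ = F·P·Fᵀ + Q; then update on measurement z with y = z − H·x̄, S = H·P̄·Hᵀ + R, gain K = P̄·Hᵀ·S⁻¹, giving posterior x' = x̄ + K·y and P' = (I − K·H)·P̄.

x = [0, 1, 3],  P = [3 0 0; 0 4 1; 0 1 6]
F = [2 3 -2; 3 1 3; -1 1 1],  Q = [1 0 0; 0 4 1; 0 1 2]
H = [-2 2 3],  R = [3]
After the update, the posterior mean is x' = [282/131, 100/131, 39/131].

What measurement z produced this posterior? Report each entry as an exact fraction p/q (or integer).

x̄ = F·x = [-3, 10, 4]
P̄ = F·P·Fᵀ + Q = [61 1 -5; 1 95 18; -5 18 17]
S = H·P̄·Hᵀ + R = [1048]
K = P̄·Hᵀ·S⁻¹ = [-135/1048; 121/524; 97/1048]
x' − x̄ = [675/131, -1210/131, -485/131] = K·y
y = (KᵀK)⁻¹·Kᵀ·(x' − x̄) = [-40]
z = y + H·x̄ = [-40] + [38] = [-2]

z = [-2]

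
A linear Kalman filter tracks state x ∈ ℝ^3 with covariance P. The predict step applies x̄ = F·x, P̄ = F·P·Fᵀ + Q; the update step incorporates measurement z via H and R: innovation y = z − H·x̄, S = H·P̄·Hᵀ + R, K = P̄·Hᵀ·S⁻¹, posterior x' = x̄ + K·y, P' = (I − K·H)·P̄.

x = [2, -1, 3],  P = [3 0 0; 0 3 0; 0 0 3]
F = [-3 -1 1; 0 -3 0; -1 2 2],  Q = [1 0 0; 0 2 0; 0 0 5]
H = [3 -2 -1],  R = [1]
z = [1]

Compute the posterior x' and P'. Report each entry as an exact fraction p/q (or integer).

x' = [683/221, 36/17, 907/221]
P' = [1889/221 228/17 -336/221; 228/17 480/17 -275/17; -336/221 -275/17 6111/221]

x̄ = F·x = [-2, 3, 2]
P̄ = F·P·Fᵀ + Q = [34 9 9; 9 29 -18; 9 -18 32]
y = z − H·x̄ = [15]
S = H·P̄·Hᵀ + R = [221]
K = P̄·Hᵀ·S⁻¹ = [75/221; -1/17; 31/221]
x' = x̄ + K·y = [683/221, 36/17, 907/221]
P' = (I − K·H)·P̄ = [1889/221 228/17 -336/221; 228/17 480/17 -275/17; -336/221 -275/17 6111/221]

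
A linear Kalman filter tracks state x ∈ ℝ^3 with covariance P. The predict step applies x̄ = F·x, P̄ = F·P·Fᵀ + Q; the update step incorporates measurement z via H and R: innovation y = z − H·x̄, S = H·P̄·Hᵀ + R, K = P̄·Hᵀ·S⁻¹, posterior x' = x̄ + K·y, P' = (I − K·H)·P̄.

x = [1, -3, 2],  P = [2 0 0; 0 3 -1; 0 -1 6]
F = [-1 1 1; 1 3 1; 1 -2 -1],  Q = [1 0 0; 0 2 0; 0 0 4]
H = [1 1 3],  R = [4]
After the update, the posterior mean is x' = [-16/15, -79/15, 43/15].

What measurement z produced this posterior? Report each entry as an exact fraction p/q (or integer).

x̄ = F·x = [-2, -6, 5]
P̄ = F·P·Fᵀ + Q = [10 9 -11; 9 31 -17; -11 -17 20]
S = H·P̄·Hᵀ + R = [75]
K = P̄·Hᵀ·S⁻¹ = [-14/75; -11/75; 32/75]
x' − x̄ = [14/15, 11/15, -32/15] = K·y
y = (KᵀK)⁻¹·Kᵀ·(x' − x̄) = [-5]
z = y + H·x̄ = [-5] + [7] = [2]

z = [2]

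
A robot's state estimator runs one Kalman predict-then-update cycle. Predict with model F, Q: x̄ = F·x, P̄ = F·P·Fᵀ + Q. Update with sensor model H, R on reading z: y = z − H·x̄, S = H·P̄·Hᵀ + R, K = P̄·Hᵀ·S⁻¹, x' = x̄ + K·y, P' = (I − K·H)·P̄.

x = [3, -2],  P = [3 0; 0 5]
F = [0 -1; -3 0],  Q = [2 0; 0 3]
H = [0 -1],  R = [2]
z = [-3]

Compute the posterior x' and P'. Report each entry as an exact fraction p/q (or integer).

x' = [2, 9/4]
P' = [7 0; 0 15/8]

x̄ = F·x = [2, -9]
P̄ = F·P·Fᵀ + Q = [7 0; 0 30]
y = z − H·x̄ = [-12]
S = H·P̄·Hᵀ + R = [32]
K = P̄·Hᵀ·S⁻¹ = [0; -15/16]
x' = x̄ + K·y = [2, 9/4]
P' = (I − K·H)·P̄ = [7 0; 0 15/8]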